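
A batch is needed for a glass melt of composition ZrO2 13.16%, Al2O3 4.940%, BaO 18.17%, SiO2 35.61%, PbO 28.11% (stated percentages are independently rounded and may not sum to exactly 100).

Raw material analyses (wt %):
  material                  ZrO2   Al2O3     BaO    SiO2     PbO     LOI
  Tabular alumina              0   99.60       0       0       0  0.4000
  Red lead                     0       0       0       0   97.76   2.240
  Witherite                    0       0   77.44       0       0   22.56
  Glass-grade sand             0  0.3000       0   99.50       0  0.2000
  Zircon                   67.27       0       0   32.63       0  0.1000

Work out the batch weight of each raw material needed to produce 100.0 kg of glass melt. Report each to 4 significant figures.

Batch per 100.0 kg glass melt:
  Tabular alumina: 4.871 kg
  Red lead: 28.75 kg
  Witherite: 23.46 kg
  Glass-grade sand: 29.37 kg
  Zircon: 19.56 kg
Total batch = 106.0 kg; LOI loss = 6.034 kg; yield = 94.31%

In-progress results are displayed (rounded to 4 significant figures) in the working; exact precision is kept in every operation; a single rounding produces each reported number — derived quantities (yield, totals, five oxide percentages, glass mass, LOI) are recomputed in full precision using the weight values at 100.0 kg of glass, precisely as stated by question or answer.
Target oxide masses per 100.0 kg glass melt:
  ZrO2: 13.16% × 100.0 = 13.16 kg
  Al2O3: 4.940% × 100.0 = 4.940 kg
  BaO: 18.17% × 100.0 = 18.17 kg
  SiO2: 35.61% × 100.0 = 35.61 kg
  PbO: 28.11% × 100.0 = 28.11 kg
Verifying the oxide balance working from each reported weight, against the basis in use (oxide sums agree with the targets once rounding is allowed for):
  ZrO2: 19.56·0.6727 = 13.16 kg (target 13.16 kg)
  Al2O3: 4.871·0.9960 + 29.37·0.003000 = 4.940 kg (target 4.940 kg)
  BaO: 23.46·0.7744 = 18.17 kg (target 18.17 kg)
  SiO2: 29.37·0.9950 + 19.56·0.3263 = 35.61 kg (target 35.61 kg)
  PbO: 28.75·0.9776 = 28.11 kg (target 28.11 kg)
Glass mass check: whole batch net of LOI = 99.98 kg (the Σ of target masses is 99.99 kg; basis as stated: 100.0 kg — any gap is answer rounding).
Batch grand total — Σ batch = 106.0 kg; LOI removed, Σ of batch·LOI: 6.034 kg; yield = glass ÷ total batch = 94.31%.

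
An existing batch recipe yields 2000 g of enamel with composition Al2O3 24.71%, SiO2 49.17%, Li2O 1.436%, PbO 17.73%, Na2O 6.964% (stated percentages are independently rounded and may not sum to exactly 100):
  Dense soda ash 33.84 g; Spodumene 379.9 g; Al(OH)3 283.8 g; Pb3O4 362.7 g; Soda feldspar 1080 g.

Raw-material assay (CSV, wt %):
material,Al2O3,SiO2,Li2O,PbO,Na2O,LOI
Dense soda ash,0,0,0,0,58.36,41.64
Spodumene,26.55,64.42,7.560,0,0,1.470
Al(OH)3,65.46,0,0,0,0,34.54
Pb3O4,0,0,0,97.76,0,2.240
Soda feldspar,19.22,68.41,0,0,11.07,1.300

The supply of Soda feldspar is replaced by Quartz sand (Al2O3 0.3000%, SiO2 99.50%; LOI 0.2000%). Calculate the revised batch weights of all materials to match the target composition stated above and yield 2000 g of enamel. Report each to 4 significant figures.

Full precision is kept in all steps; the intermediate values are displayed (rounded to four significant figures) as written — a single rounding completes each reported number. All derived quantities, which include the yield, the five compositions, glass mass, the totals, ignition loss, are computed at full precision, exactly as shown in problem or answer, from the batch weights at 2000 g of glass.
Oxide mass targets, per 2000 g enamel:
  Al2O3: 24.71% × 2000 = 494.2 g
  SiO2: 49.17% × 2000 = 983.4 g
  Li2O: 1.436% × 2000 = 28.72 g
  PbO: 17.73% × 2000 = 354.6 g
  Na2O: 6.964% × 2000 = 139.3 g
Per-oxide balance check per the reported batch figures, at the basis given (target by target, the sums agree modulo rounding of the values):
  Al2O3: 379.9·0.2655 + 597.5·0.6546 + 742.4·0.003000 = 494.2 g (target 494.2 g)
  SiO2: 379.9·0.6442 + 742.4·0.9950 = 983.4 g (target 983.4 g)
  Li2O: 379.9·0.07560 = 28.72 g (target 28.72 g)
  PbO: 362.7·0.9776 = 354.6 g (target 354.6 g)
  Na2O: 238.7·0.5836 = 139.3 g (target 139.3 g)
The glass-mass cross-check: the batch minus its LOI: 2000 g (the targets, summed, come to 2000 g; versus the stated basis of 2000 g — rounding explains the deltas).
Summing the batch: Σ batch = 2321 g; loss to ignition Σ batch·LOI = 321.0 g; the yield ratio, glass ÷ batch: 86.17%.

Revised batch per 2000 g enamel:
  Dense soda ash: 238.7 g
  Spodumene: 379.9 g
  Al(OH)3: 597.5 g
  Pb3O4: 362.7 g
  Quartz sand: 742.4 g
Total batch = 2321 g; LOI loss = 321.0 g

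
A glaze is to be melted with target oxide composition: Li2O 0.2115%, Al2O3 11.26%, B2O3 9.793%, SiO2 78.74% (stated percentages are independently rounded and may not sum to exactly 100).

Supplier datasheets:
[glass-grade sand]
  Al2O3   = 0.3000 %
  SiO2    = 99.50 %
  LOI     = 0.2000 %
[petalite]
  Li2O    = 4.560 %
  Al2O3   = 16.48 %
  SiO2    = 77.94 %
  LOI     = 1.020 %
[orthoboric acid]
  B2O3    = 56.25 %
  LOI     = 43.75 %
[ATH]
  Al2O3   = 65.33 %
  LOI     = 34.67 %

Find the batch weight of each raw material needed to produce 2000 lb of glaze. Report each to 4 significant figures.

Every computation runs at exact precision end to end — values along the way are displayed (rounded to four significant figures) alongside each step. Every reported result sees exactly one rounding. All derived quantities, which include net glass mass, totals, ignition loss, the yield, four oxide percentages, are recomputed in full precision, precisely as stated by question or answer, from the batch weights at 2000 lb of glass.
The oxide mass targets at 2000 lb glaze:
  Li2O: 0.2115% × 2000 = 4.230 lb
  Al2O3: 11.26% × 2000 = 225.2 lb
  B2O3: 9.793% × 2000 = 195.9 lb
  SiO2: 78.74% × 2000 = 1575 lb
A balance pass over the oxides, with the batch weights as given, versus the basis set out (delivered sums recover each target exact up to rounding of places):
  Li2O: 92.76·0.04560 = 4.230 lb (target 4.230 lb)
  Al2O3: 1510·0.003000 + 92.76·0.1648 + 314.4·0.6533 = 225.2 lb (target 225.2 lb)
  B2O3: 348.2·0.5625 = 195.9 lb (target 195.9 lb)
  SiO2: 1510·0.9950 + 92.76·0.7794 = 1575 lb (target 1575 lb)
Mass balance on the glass: net batch after ignition = 2000 lb (oxide target masses add up to 2000 lb; the stated basis being 2000 lb — any gap is answer rounding).
Whole-batch sum: Σ batch = 2265 lb; LOI loss = Σ batch·LOI = 265.3 lb; as yield: glass ÷ batch → 88.29%.

Batch per 2000 lb glaze:
  glass-grade sand: 1510 lb
  petalite: 92.76 lb
  orthoboric acid: 348.2 lb
  ATH: 314.4 lb
Total batch = 2265 lb; LOI loss = 265.3 lb; yield = 88.29%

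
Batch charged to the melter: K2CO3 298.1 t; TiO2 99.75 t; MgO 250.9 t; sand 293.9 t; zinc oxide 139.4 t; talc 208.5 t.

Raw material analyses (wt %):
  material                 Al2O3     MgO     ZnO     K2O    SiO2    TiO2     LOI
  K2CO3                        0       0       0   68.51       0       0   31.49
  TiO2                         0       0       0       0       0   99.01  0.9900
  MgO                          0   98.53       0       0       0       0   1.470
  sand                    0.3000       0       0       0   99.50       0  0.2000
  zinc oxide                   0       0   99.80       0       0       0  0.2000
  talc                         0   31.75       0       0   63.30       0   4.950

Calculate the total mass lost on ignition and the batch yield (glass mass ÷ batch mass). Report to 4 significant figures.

LOI loss = 109.7 t; glass = 1181 t; yield = 91.50%

Values along the way are printed (rounded to four significant digits) when written out — all internal work runs at exact precision in every operation — every reported value is rounded once only; the derived quantities (ignition loss, net glass mass, the totals, six oxide percentages, the yield) are computed from the batch weights at 1181 t of glass at exact precision, exactly as printed in the problem or the answer.
Loss on ignition, line by line:
  K2CO3: 298.1 × 0.3149 = 93.87 t
  TiO2: 99.75 × 0.009900 = 0.9875 t
  MgO: 250.9 × 0.01470 = 3.688 t
  sand: 293.9 × 0.002000 = 0.5878 t
  zinc oxide: 139.4 × 0.002000 = 0.2788 t
  talc: 208.5 × 0.04950 = 10.32 t
Total LOI = 109.7 t
Glass = batch − LOI = 1291 − 109.7 = 1181 t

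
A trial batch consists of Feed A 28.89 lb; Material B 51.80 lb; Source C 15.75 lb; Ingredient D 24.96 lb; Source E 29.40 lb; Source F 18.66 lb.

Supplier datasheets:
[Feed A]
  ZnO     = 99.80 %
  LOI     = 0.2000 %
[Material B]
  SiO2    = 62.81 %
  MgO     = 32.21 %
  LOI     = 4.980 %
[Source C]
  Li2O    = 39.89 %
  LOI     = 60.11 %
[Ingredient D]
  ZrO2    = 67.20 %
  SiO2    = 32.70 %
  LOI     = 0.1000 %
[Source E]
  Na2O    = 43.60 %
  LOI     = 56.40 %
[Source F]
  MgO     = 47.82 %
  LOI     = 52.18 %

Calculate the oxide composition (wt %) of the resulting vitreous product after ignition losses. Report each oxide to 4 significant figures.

In-progress results are shown (rounded to 4 significant figures) on the page. Every computation runs at full float precision through every step — exactly one rounding is applied to every reported value; the derived quantities, which include glass mass, LOI, yield, the totals, the six compositions, are rebuilt in full precision, as they appear in the problem or answer text, from the batch weights for 131.0 lb of glass.
Mass of each oxide from the mix:
  ZnO: 28.89·0.9980 = 28.83 lb
  Na2O: 29.40·0.4360 = 12.82 lb
  ZrO2: 24.96·0.6720 = 16.77 lb
  SiO2: 51.80·0.6281 + 24.96·0.3270 = 40.70 lb
  MgO: 51.80·0.3221 + 18.66·0.4782 = 25.61 lb
  Li2O: 15.75·0.3989 = 6.283 lb
LOI: 28.89·0.002000 + 51.80·0.04980 + 15.75·0.6011 + 24.96·0.001000 + 29.40·0.5640 + 18.66·0.5218 = 38.45 lb
Glass mass = batch − LOI = 169.5 − 38.45 = 131.0 lb (equal to the oxide-mass sum)
percent share: oxide ÷ glass, ×100

Glass mass = 131.0 lb (batch 169.5 − LOI 38.45).
Composition: ZnO 22.01%, Na2O 9.784%, ZrO2 12.80%, SiO2 31.06%, MgO 19.55%, Li2O 4.795%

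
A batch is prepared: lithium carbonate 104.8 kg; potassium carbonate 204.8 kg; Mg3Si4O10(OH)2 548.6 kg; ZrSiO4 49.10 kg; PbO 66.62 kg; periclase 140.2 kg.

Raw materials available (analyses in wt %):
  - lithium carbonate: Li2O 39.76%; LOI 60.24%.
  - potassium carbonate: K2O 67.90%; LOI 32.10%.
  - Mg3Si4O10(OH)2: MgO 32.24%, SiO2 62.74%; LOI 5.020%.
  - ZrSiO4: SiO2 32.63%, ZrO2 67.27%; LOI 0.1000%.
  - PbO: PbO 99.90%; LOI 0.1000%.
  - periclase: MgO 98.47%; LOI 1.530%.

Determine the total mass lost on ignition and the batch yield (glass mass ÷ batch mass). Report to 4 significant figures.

LOI loss = 158.7 kg; glass = 955.4 kg; yield = 85.76%

Full precision is carried all the way through — values along the way are shown rounded to four significant digits between the steps — exactly one rounding goes into every reported figure — the derived quantities (net glass mass, the totals, ignition loss, the six compositions, yield) are recomputed from the weighed amounts for 955.4 kg of glass at full precision, as given in either problem or answer.
Material-by-material LOI:
  lithium carbonate: 104.8 × 0.6024 = 63.13 kg
  potassium carbonate: 204.8 × 0.3210 = 65.74 kg
  Mg3Si4O10(OH)2: 548.6 × 0.05020 = 27.54 kg
  ZrSiO4: 49.10 × 0.001000 = 0.04910 kg
  PbO: 66.62 × 0.001000 = 0.06662 kg
  periclase: 140.2 × 0.01530 = 2.145 kg
Total LOI = 158.7 kg
Glass = batch − LOI = 1114 − 158.7 = 955.4 kg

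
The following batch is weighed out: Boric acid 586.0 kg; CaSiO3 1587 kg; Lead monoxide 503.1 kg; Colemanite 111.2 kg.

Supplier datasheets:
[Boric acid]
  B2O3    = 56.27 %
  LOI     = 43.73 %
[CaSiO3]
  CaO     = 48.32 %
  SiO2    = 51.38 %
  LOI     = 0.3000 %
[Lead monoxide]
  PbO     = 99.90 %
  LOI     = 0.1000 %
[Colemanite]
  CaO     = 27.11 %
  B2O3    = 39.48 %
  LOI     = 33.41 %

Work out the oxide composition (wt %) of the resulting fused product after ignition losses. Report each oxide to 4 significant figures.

Glass mass = 2489 kg (batch 2787 − LOI 298.7).
Composition: CaO 32.03%, B2O3 15.01%, SiO2 32.77%, PbO 20.20%

Values along the way are printed, with 4-significant-figure rounding, at each printed step; every computation carries full float precision from first step to last — each reported value is rounded a single time; derived quantities (totals, four oxide percentages, net glass mass, LOI, yield) are recomputed in exact precision using the weight values at 2489 kg of glass, as they appear in question or answer.
Delivered oxide masses:
  CaO: 1587·0.4832 + 111.2·0.2711 = 797.0 kg
  B2O3: 586.0·0.5627 + 111.2·0.3948 = 373.6 kg
  SiO2: 1587·0.5138 = 815.4 kg
  PbO: 503.1·0.9990 = 502.6 kg
LOI: 586.0·0.4373 + 1587·0.003000 + 503.1·0.001000 + 111.2·0.3341 = 298.7 kg
Glass = total batch minus LOI = 2787 − 298.7 = 2489 kg (= the summed oxide contributions)
each oxide over glass, ×100, is wt %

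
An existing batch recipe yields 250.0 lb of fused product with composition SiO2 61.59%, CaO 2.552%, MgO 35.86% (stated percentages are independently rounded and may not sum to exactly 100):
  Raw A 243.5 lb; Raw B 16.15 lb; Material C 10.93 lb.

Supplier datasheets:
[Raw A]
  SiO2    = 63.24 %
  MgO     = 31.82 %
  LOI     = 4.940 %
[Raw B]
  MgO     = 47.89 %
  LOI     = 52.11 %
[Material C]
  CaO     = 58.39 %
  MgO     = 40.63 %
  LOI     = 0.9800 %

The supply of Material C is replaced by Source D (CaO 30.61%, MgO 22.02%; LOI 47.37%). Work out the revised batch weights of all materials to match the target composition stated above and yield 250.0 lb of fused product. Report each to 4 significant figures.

Revised batch per 250.0 lb fused product:
  Raw A: 243.5 lb
  Raw B: 15.84 lb
  Source D: 20.84 lb
Total batch = 280.2 lb; LOI loss = 30.16 lb

The intermediate values are displayed, rounded to 4 significant figures, in the working — each numeric step carries exact precision through every step; every reported figure takes just one rounding. Derived quantities (glass mass, LOI, yield, totals, three oxide percentages) are carried in full float precision starting from the weights at 250.0 lb of glass, as quoted within question or answer.
Target oxide masses per 250.0 lb fused product:
  SiO2: 61.59% × 250.0 = 154.0 lb
  CaO: 2.552% × 250.0 = 6.380 lb
  MgO: 35.86% × 250.0 = 89.65 lb
Sums-versus-targets review working from each reported weight, against the basis in use (summed amounts equal target values within answer rounding):
  SiO2: 243.5·0.6324 = 154.0 lb (target 154.0 lb)
  CaO: 20.84·0.3061 = 6.379 lb (target 6.380 lb)
  MgO: 243.5·0.3182 + 15.84·0.4789 + 20.84·0.2202 = 89.66 lb (target 89.65 lb)
Glass mass check: Σ batch − LOI loss = 250.0 lb (per-oxide target masses sum to 250.0 lb; stated basis 250.0 lb — a pure rounding effect).
Batch grand total — Σ batch = 280.2 lb; LOI removed, Σ of batch·LOI: 30.16 lb; the yield ratio, glass ÷ batch: 89.24%.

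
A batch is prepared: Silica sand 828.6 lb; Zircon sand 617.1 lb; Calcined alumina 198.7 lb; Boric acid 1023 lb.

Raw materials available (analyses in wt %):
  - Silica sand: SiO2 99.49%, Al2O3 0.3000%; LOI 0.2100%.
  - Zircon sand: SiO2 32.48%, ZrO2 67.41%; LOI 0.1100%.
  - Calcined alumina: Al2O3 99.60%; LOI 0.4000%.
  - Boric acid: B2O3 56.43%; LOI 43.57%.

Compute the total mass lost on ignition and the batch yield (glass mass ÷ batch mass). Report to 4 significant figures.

Intermediates appear rounded to four significant figures — the working math maintains full precision from start to finish; each reported result is rounded a single time. The derived quantities (ignition loss, the totals, yield, net glass mass, four oxide percentages) are carried at exact precision starting from the weights for 2218 lb of glass, precisely as stated by the problem or the answer.
Material-by-material LOI:
  Silica sand: 828.6 × 0.002100 = 1.740 lb
  Zircon sand: 617.1 × 0.001100 = 0.6788 lb
  Calcined alumina: 198.7 × 0.004000 = 0.7948 lb
  Boric acid: 1023 × 0.4357 = 445.7 lb
Total LOI = 448.9 lb
Glass = batch − LOI = 2667 − 448.9 = 2218 lb

LOI loss = 448.9 lb; glass = 2218 lb; yield = 83.17%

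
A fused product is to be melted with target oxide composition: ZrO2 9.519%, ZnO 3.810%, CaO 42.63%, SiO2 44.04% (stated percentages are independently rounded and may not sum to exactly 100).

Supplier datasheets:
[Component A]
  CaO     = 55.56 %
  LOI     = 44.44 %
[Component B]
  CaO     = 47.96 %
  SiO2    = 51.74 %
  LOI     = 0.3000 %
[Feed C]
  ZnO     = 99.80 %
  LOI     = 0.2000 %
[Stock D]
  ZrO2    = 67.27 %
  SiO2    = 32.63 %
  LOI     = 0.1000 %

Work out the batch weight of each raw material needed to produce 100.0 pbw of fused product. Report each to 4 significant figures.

Rounding to 4 significant figures applies to each intermediate as printed — every computation keeps full float precision from start to finish. Every reported value is rounded once only; all derived quantities, including net glass mass, the yield, four oxide percentages, ignition loss, the totals, are re-derived from the weighed amounts on 100.0 pbw of glass in full precision exactly as printed in problem or answer.
Oxide-by-oxide targets in 100.0 pbw fused product:
  ZrO2: 9.519% × 100.0 = 9.519 pbw
  ZnO: 3.810% × 100.0 = 3.810 pbw
  CaO: 42.63% × 100.0 = 42.63 pbw
  SiO2: 44.04% × 100.0 = 44.04 pbw
A balance pass over the oxides, on the weights just shown, at the basis given (delivered sums recover each target exact up to rounding of places):
  ZrO2: 14.15·0.6727 = 9.519 pbw (target 9.519 pbw)
  ZnO: 3.818·0.9980 = 3.810 pbw (target 3.810 pbw)
  CaO: 10.96·0.5556 + 76.19·0.4796 = 42.63 pbw (target 42.63 pbw)
  SiO2: 76.19·0.5174 + 14.15·0.3263 = 44.04 pbw (target 44.04 pbw)
Glass-mass closure: batch total minus LOI = 100.0 pbw (the targets, summed, come to 100.0 pbw; versus the stated basis of 100.0 pbw — differing by rounding only).
Adding the batch up: Σ batch = 105.1 pbw; LOI loss = Σ batch·LOI = 5.121 pbw; glass ÷ batch gives a yield of 95.13%.

Batch per 100.0 pbw fused product:
  Component A: 10.96 pbw
  Component B: 76.19 pbw
  Feed C: 3.818 pbw
  Stock D: 14.15 pbw
Total batch = 105.1 pbw; LOI loss = 5.121 pbw; yield = 95.13%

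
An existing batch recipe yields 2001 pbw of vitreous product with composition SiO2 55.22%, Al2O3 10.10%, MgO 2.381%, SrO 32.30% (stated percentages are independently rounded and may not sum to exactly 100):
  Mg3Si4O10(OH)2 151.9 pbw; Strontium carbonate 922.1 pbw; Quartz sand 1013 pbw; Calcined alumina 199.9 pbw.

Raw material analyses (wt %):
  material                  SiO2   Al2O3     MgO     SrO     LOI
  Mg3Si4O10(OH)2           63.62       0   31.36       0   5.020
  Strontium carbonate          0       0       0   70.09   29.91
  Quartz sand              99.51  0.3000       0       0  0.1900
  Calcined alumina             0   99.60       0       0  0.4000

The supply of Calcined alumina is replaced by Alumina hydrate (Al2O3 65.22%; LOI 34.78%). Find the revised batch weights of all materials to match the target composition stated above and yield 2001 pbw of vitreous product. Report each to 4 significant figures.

Revised batch per 2001 pbw vitreous product:
  Mg3Si4O10(OH)2: 151.9 pbw
  Strontium carbonate: 922.1 pbw
  Quartz sand: 1013 pbw
  Alumina hydrate: 305.2 pbw
Total batch = 2392 pbw; LOI loss = 391.5 pbw

Each numeric step holds exact precision in all steps — working values appear (rounded to 4 significant figures) across the worked steps. Exactly one rounding goes into each reported value; the derived quantities (net glass mass, ignition loss, the yield, the four compositions, totals) are carried in exact precision from the weighed amounts per 2001 pbw of glass, as they appear in the question or the answer.
Per-oxide target masses for 2001 pbw vitreous product:
  SiO2: 55.22% × 2001 = 1105 pbw
  Al2O3: 10.10% × 2001 = 202.1 pbw
  MgO: 2.381% × 2001 = 47.64 pbw
  SrO: 32.30% × 2001 = 646.3 pbw
Mass-balance tally per oxide per the reported batch figures, for the quoted basis mass (each sum matches its target mass once rounding is allowed for):
  SiO2: 151.9·0.6362 + 1013·0.9951 = 1105 pbw (target 1105 pbw)
  Al2O3: 1013·0.003000 + 305.2·0.6522 = 202.1 pbw (target 202.1 pbw)
  MgO: 151.9·0.3136 = 47.64 pbw (target 47.64 pbw)
  SrO: 922.1·0.7009 = 646.3 pbw (target 646.3 pbw)
Glass-mass closure: total batch − LOI = 2001 pbw (targets for the oxides total 2001 pbw; basis as stated: 2001 pbw — rounding explains the deltas).
Summing the batch: Σ batch = 2392 pbw; loss to ignition Σ batch·LOI = 391.5 pbw; as yield: glass ÷ batch → 83.63%.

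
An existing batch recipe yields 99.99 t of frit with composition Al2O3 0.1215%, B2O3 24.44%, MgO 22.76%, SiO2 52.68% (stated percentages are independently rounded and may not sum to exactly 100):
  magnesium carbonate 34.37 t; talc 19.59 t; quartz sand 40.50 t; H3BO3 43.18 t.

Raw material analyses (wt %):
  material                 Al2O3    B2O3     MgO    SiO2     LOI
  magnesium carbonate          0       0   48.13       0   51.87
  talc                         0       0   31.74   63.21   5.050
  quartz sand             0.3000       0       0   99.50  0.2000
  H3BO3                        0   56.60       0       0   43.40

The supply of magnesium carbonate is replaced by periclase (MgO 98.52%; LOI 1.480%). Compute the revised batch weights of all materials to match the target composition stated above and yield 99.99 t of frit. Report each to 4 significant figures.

The whole derivation maintains full float precision from start to finish; intermediates are printed, rounded to four significant figures, in the working. A single rounding produces every reported figure — derived quantities (four oxide percentages, ignition loss, the yield, net glass mass, the totals) are carried from the weighed amounts at 99.99 t of glass at full float precision as quoted within the problem or answer text.
Per-oxide target masses for 99.99 t frit:
  Al2O3: 0.1215% × 99.99 = 0.1215 t
  B2O3: 24.44% × 99.99 = 24.44 t
  MgO: 22.76% × 99.99 = 22.76 t
  SiO2: 52.68% × 99.99 = 52.67 t
Sums-versus-targets review working from each reported weight, relative to the basis at hand (each sum matches its target mass inside rounding margins):
  Al2O3: 40.50·0.003000 = 0.1215 t (target 0.1215 t)
  B2O3: 43.18·0.5660 = 24.44 t (target 24.44 t)
  MgO: 16.79·0.9852 + 19.59·0.3174 = 22.76 t (target 22.76 t)
  SiO2: 19.59·0.6321 + 40.50·0.9950 = 52.68 t (target 52.67 t)
Auditing the glass mass value: Σ batch − LOI loss = 100.0 t (oxide target masses add up to 99.99 t; with the basis standing at 99.99 t — any gap is answer rounding).
Adding the batch up: Σ batch = 120.1 t; ignition loss, Σ(batch × LOI) = 20.06 t; yield: glass divided by total = 83.29%.

Revised batch per 99.99 t frit:
  periclase: 16.79 t
  talc: 19.59 t
  quartz sand: 40.50 t
  H3BO3: 43.18 t
Total batch = 120.1 t; LOI loss = 20.06 t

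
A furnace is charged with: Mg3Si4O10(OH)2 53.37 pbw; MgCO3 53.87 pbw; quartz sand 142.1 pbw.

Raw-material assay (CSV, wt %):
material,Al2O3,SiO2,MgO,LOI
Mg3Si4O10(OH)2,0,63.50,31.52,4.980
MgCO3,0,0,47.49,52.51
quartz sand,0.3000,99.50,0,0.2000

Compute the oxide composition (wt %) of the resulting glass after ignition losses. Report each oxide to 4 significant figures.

Glass mass = 218.1 pbw (batch 249.3 − LOI 31.23).
Composition: Al2O3 0.1955%, SiO2 80.36%, MgO 19.44%

All arithmetic maintains full precision in all steps — intermediates are displayed, rounded to 4 significant figures, across the worked steps. Each reported figure sees exactly one rounding. All derived quantities, which include LOI, the totals, the yield, net glass mass, three oxide percentages, are carried at full precision, as set out in problem or answer, using the weight values per 218.1 pbw of glass.
Oxide masses out of the charge:
  Al2O3: 142.1·0.003000 = 0.4263 pbw
  SiO2: 53.37·0.6350 + 142.1·0.9950 = 175.3 pbw
  MgO: 53.37·0.3152 + 53.87·0.4749 = 42.41 pbw
LOI: 53.37·0.04980 + 53.87·0.5251 + 142.1·0.002000 = 31.23 pbw
Glass mass = batch − LOI = 249.3 − 31.23 = 218.1 pbw (matching Σ of the oxides)
each oxide over glass, ×100, is wt %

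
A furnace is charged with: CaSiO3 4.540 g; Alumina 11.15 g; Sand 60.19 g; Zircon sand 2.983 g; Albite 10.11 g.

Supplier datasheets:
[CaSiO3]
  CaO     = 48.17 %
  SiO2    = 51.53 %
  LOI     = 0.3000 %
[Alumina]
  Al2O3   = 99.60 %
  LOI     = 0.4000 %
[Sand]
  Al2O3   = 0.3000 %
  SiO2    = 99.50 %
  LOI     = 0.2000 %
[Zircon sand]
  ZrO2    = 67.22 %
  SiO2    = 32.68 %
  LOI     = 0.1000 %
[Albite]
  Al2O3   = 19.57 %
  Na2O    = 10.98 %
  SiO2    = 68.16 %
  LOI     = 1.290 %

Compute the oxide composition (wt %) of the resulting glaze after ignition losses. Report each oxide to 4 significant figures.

Exact precision is kept at all times — in-progress results are displayed with 4-significant-figure rounding at each printed step — every reported number sees exactly one rounding; derived quantities, including ignition loss, five oxide percentages, the totals, net glass mass, the yield, are re-derived starting from the weights at 88.66 g of glass at full float precision, as set out in either problem or answer.
Oxide-by-oxide delivered mass:
  ZrO2: 2.983·0.6722 = 2.005 g
  CaO: 4.540·0.4817 = 2.187 g
  Al2O3: 11.15·0.9960 + 60.19·0.003000 + 10.11·0.1957 = 13.26 g
  Na2O: 10.11·0.1098 = 1.110 g
  SiO2: 4.540·0.5153 + 60.19·0.9950 + 2.983·0.3268 + 10.11·0.6816 = 70.09 g
LOI: 4.540·0.003000 + 11.15·0.004000 + 60.19·0.002000 + 2.983·0.001000 + 10.11·0.01290 = 0.3120 g
Glass = total batch minus LOI = 88.97 − 0.3120 = 88.66 g (consistent with Σ oxide mass)
oxide / glass × 100 gives the wt %

Glass mass = 88.66 g (batch 88.97 − LOI 0.3120).
Composition: ZrO2 2.262%, CaO 2.467%, Al2O3 14.96%, Na2O 1.252%, SiO2 79.06%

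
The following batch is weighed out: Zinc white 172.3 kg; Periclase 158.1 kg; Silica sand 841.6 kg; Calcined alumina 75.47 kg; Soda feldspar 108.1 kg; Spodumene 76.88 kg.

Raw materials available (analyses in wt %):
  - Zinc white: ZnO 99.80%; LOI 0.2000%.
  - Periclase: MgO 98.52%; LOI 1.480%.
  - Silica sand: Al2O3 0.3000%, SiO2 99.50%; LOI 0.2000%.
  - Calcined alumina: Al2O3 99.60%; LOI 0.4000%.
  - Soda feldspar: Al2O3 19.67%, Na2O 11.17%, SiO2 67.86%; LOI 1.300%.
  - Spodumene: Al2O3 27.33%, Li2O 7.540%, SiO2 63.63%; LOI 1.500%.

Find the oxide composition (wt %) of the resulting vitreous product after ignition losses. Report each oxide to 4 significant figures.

Each numeric step runs at exact precision end to end. The intermediate values are shown (rounded to four significant figures) within the worked lines. Each reported value is rounded exactly once — the derived quantities are carried at full float precision (net glass mass, the totals, six oxide percentages, the yield, LOI) using the weight values at 1425 kg of glass, as quoted within question or answer.
Oxide masses out of the charge:
  Al2O3: 841.6·0.003000 + 75.47·0.9960 + 108.1·0.1967 + 76.88·0.2733 = 120.0 kg
  MgO: 158.1·0.9852 = 155.8 kg
  Li2O: 76.88·0.07540 = 5.797 kg
  Na2O: 108.1·0.1117 = 12.07 kg
  ZnO: 172.3·0.9980 = 172.0 kg
  SiO2: 841.6·0.9950 + 108.1·0.6786 + 76.88·0.6363 = 959.7 kg
LOI: 172.3·0.002000 + 158.1·0.01480 + 841.6·0.002000 + 75.47·0.004000 + 108.1·0.01300 + 76.88·0.01500 = 7.228 kg
Glass mass = batch − LOI = 1432 − 7.228 = 1425 kg (consistent with Σ oxide mass)
wt % = oxide mass / glass mass × 100

Glass mass = 1425 kg (batch 1432 − LOI 7.228).
Composition: Al2O3 8.417%, MgO 10.93%, Li2O 0.4067%, Na2O 0.8472%, ZnO 12.07%, SiO2 67.33%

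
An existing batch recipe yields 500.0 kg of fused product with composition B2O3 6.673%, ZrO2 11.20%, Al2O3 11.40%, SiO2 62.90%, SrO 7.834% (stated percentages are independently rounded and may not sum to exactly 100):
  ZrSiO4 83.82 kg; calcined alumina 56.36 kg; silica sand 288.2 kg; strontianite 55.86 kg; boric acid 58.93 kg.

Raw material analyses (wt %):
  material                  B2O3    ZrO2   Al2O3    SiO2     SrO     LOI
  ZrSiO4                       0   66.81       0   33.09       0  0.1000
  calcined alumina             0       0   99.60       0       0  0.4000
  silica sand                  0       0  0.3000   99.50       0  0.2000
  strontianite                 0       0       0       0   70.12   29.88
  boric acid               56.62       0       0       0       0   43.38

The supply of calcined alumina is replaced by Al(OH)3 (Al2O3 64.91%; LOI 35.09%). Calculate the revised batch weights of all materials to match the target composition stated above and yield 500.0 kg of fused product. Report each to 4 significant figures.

Revised batch per 500.0 kg fused product:
  ZrSiO4: 83.82 kg
  Al(OH)3: 86.48 kg
  silica sand: 288.2 kg
  strontianite: 55.86 kg
  boric acid: 58.93 kg
Total batch = 573.3 kg; LOI loss = 73.26 kg

Rounding to 4 significant figures applies to each in-between result as displayed; each numeric step carries full precision at all times; each reported figure takes exactly one rounding — all derived quantities are rebuilt in full precision (the five compositions, the totals, ignition loss, net glass mass, the yield) from the batch weights at 500.0 kg of glass as they appear in question or answer.
The oxide mass targets at 500.0 kg fused product:
  B2O3: 6.673% × 500.0 = 33.36 kg
  ZrO2: 11.20% × 500.0 = 56.00 kg
  Al2O3: 11.40% × 500.0 = 57.00 kg
  SiO2: 62.90% × 500.0 = 314.5 kg
  SrO: 7.834% × 500.0 = 39.17 kg
Oxide-by-oxide audit from the weights as reported, per the basis as stated (every target is met by its sum up to rounding of the answer):
  B2O3: 58.93·0.5662 = 33.37 kg (target 33.36 kg)
  ZrO2: 83.82·0.6681 = 56.00 kg (target 56.00 kg)
  Al2O3: 86.48·0.6491 + 288.2·0.003000 = 57.00 kg (target 57.00 kg)
  SiO2: 83.82·0.3309 + 288.2·0.9950 = 314.5 kg (target 314.5 kg)
  SrO: 55.86·0.7012 = 39.17 kg (target 39.17 kg)
Glass-mass sanity pass: Σ batch − LOI loss = 500.0 kg (summing oxide targets gives 500.0 kg; basis as stated: 500.0 kg — rounding explains the deltas).
Summing the batch: Σ batch = 573.3 kg; Σ batch·LOI gives LOI loss = 73.26 kg; the yield ratio, glass ÷ batch: 87.22%.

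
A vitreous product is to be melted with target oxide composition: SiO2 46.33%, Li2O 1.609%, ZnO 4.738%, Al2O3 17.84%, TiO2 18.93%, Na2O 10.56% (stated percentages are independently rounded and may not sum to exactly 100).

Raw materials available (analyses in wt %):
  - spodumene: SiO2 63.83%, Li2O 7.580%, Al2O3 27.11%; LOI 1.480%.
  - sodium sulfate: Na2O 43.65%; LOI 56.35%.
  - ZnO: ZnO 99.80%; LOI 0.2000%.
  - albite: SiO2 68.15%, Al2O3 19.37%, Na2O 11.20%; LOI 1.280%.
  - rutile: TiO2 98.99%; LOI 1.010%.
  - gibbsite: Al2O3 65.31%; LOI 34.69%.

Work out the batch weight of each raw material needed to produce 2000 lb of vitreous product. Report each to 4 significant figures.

Rounding to four significant figures governs each intermediate as displayed; every computation carries full precision through the solve; every reported number is rounded just once; all derived quantities, which include yield, totals, net glass mass, ignition loss, six oxide percentages, are recomputed at full float precision, as given in the question or the answer, starting from the weights per 2000 lb of glass.
Per-oxide target masses for 2000 lb vitreous product:
  SiO2: 46.33% × 2000 = 926.6 lb
  Li2O: 1.609% × 2000 = 32.18 lb
  ZnO: 4.738% × 2000 = 94.76 lb
  Al2O3: 17.84% × 2000 = 356.8 lb
  TiO2: 18.93% × 2000 = 378.6 lb
  Na2O: 10.56% × 2000 = 211.2 lb
A balance pass over the oxides, using the reported weights, at the basis given (target by target, the sums agree within answer rounding):
  SiO2: 424.5·0.6383 + 962.0·0.6815 = 926.6 lb (target 926.6 lb)
  Li2O: 424.5·0.07580 = 32.18 lb (target 32.18 lb)
  ZnO: 94.95·0.9980 = 94.76 lb (target 94.76 lb)
  Al2O3: 424.5·0.2711 + 962.0·0.1937 + 84.77·0.6531 = 356.8 lb (target 356.8 lb)
  TiO2: 382.5·0.9899 = 378.6 lb (target 378.6 lb)
  Na2O: 237.0·0.4365 + 962.0·0.1120 = 211.2 lb (target 211.2 lb)
Glass-mass closure: Σ batch − LOI loss = 2000 lb (summing oxide targets gives 2000 lb; against the stated basis, 2000 lb — gaps are rounding artifacts).
Total batch = Σ batch = 2186 lb; LOI loss = Σ batch·LOI = 185.6 lb; the yield ratio, glass ÷ batch: 91.51%.

Batch per 2000 lb vitreous product:
  spodumene: 424.5 lb
  sodium sulfate: 237.0 lb
  ZnO: 94.95 lb
  albite: 962.0 lb
  rutile: 382.5 lb
  gibbsite: 84.77 lb
Total batch = 2186 lb; LOI loss = 185.6 lb; yield = 91.51%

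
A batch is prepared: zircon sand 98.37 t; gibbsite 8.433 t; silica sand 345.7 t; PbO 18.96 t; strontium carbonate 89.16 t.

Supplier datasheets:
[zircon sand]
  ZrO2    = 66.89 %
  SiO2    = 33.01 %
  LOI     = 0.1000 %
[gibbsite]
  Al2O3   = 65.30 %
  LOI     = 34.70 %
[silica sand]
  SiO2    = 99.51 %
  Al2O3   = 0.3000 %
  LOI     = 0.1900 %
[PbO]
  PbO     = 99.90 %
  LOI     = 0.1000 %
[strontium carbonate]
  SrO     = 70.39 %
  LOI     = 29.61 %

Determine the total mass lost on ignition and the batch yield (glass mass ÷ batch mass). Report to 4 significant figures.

Mid-chain values appear rounded to 4 significant digits in the working — every computation keeps full float precision all the way through — every reported number is rounded exactly once. The derived quantities (LOI, five oxide percentages, glass mass, totals, yield) are recomputed using the weight values per 530.5 t of glass in full precision as written in the problem or the answer.
Per-material ignition loss:
  zircon sand: 98.37 × 0.001000 = 0.09837 t
  gibbsite: 8.433 × 0.3470 = 2.926 t
  silica sand: 345.7 × 0.001900 = 0.6568 t
  PbO: 18.96 × 0.001000 = 0.01896 t
  strontium carbonate: 89.16 × 0.2961 = 26.40 t
Total LOI = 30.10 t
Glass = batch − LOI = 560.6 − 30.10 = 530.5 t

LOI loss = 30.10 t; glass = 530.5 t; yield = 94.63%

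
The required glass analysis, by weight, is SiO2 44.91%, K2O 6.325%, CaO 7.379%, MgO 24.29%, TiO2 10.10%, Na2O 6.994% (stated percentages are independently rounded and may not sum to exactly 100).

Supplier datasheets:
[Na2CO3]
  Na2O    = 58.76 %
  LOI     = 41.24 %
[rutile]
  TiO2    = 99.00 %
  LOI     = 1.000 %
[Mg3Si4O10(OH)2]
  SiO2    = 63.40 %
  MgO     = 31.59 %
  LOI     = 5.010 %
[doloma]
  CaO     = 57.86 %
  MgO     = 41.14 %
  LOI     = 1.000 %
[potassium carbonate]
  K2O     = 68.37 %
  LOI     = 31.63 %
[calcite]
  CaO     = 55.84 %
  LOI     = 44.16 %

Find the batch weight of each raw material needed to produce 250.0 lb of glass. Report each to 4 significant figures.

Batch per 250.0 lb glass:
  Na2CO3: 29.76 lb
  rutile: 25.51 lb
  Mg3Si4O10(OH)2: 177.1 lb
  doloma: 11.62 lb
  potassium carbonate: 23.13 lb
  calcite: 20.99 lb
Total batch = 288.1 lb; LOI loss = 38.10 lb; yield = 86.78%

The intermediate values are rounded off to 4 significant digits when displayed — the whole derivation maintains exact precision end to end. Each reported number undergoes a single rounding — the derived quantities are re-derived from the weighed amounts on 250.0 lb of glass at full float precision (net glass mass, the six compositions, the yield, the totals, LOI) as they appear in the problem or answer text.
Oxide-by-oxide targets in 250.0 lb glass:
  SiO2: 44.91% × 250.0 = 112.3 lb
  K2O: 6.325% × 250.0 = 15.81 lb
  CaO: 7.379% × 250.0 = 18.45 lb
  MgO: 24.29% × 250.0 = 60.72 lb
  TiO2: 10.10% × 250.0 = 25.25 lb
  Na2O: 6.994% × 250.0 = 17.48 lb
Verifying the oxide balance with the batch weights as given, versus the basis set out (sums match the target masses given rounding of the digits):
  SiO2: 177.1·0.6340 = 112.3 lb (target 112.3 lb)
  K2O: 23.13·0.6837 = 15.81 lb (target 15.81 lb)
  CaO: 11.62·0.5786 + 20.99·0.5584 = 18.44 lb (target 18.45 lb)
  MgO: 177.1·0.3159 + 11.62·0.4114 = 60.73 lb (target 60.72 lb)
  TiO2: 25.51·0.9900 = 25.25 lb (target 25.25 lb)
  Na2O: 29.76·0.5876 = 17.49 lb (target 17.48 lb)
The glass-mass cross-check: whole batch net of LOI = 250.0 lb (the Σ of target masses is 250.0 lb; basis as stated: 250.0 lb — deltas are rounding alone).
Adding the batch up: Σ batch = 288.1 lb; ignition loss, Σ(batch × LOI) = 38.10 lb; yield: glass divided by total = 86.78%.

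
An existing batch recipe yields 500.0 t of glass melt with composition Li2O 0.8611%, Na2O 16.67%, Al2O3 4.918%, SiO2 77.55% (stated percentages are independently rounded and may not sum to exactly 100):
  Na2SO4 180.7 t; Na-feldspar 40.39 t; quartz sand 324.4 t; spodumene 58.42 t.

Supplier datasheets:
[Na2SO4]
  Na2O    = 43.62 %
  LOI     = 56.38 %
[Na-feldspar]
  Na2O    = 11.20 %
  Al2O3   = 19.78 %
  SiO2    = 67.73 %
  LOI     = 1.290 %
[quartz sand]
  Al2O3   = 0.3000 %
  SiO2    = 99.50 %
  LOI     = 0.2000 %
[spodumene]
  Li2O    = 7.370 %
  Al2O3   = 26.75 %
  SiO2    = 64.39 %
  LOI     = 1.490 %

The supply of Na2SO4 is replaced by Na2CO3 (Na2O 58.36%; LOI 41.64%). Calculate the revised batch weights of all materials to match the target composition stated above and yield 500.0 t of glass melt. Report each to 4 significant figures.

Values along the way are displayed rounded to four significant figures alongside each step; the whole derivation carries full precision at all times; each reported figure carries a single rounding; all derived quantities, including net glass mass, the yield, ignition loss, totals, four oxide percentages, are recomputed from the batch weights for 500.0 t of glass at full float precision precisely as stated by the problem or answer text.
Target oxide masses per 500.0 t glass melt:
  Li2O: 0.8611% × 500.0 = 4.306 t
  Na2O: 16.67% × 500.0 = 83.35 t
  Al2O3: 4.918% × 500.0 = 24.59 t
  SiO2: 77.55% × 500.0 = 387.8 t
Mass-balance tally per oxide working from each reported weight, on the stated basis (sum by sum, the targets are met within answer rounding):
  Li2O: 58.42·0.07370 = 4.306 t (target 4.306 t)
  Na2O: 135.1·0.5836 + 40.39·0.1120 = 83.37 t (target 83.35 t)
  Al2O3: 40.39·0.1978 + 324.4·0.003000 + 58.42·0.2675 = 24.59 t (target 24.59 t)
  SiO2: 40.39·0.6773 + 324.4·0.9950 + 58.42·0.6439 = 387.8 t (target 387.8 t)
Consistency of the glass mass: total batch − LOI = 500.0 t (the targets, summed, come to 500.0 t; the stated basis being 500.0 t — deltas are rounding alone).
Summing the batch: Σ batch = 558.3 t; LOI loss = Σ batch·LOI = 58.30 t; yield = glass ÷ total batch = 89.56%.

Revised batch per 500.0 t glass melt:
  Na2CO3: 135.1 t
  Na-feldspar: 40.39 t
  quartz sand: 324.4 t
  spodumene: 58.42 t
Total batch = 558.3 t; LOI loss = 58.30 t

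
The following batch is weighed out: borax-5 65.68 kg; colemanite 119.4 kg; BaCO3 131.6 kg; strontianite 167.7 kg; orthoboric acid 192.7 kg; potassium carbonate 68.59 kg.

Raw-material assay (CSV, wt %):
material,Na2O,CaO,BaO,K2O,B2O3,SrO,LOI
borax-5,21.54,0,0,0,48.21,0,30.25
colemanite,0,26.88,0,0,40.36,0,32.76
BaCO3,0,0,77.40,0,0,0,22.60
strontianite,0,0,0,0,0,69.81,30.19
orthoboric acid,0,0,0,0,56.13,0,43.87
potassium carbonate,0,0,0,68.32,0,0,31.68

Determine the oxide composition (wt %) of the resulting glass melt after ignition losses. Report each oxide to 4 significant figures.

Glass mass = 500.0 kg (batch 745.7 − LOI 245.6).
Composition: Na2O 2.829%, CaO 6.418%, BaO 20.37%, K2O 9.371%, B2O3 37.60%, SrO 23.41%

Values along the way are shown rounded off to 4 significant figures in the working; the working math maintains exact precision at every stage; a single rounding yields each reported figure; derived quantities (LOI, the yield, glass mass, six oxide percentages, totals) are recomputed using the weight values at 500.0 kg of glass in full float precision, as given in the problem or the answer.
Per-oxide mass from batch:
  Na2O: 65.68·0.2154 = 14.15 kg
  CaO: 119.4·0.2688 = 32.09 kg
  BaO: 131.6·0.7740 = 101.9 kg
  K2O: 68.59·0.6832 = 46.86 kg
  B2O3: 65.68·0.4821 + 119.4·0.4036 + 192.7·0.5613 = 188.0 kg
  SrO: 167.7·0.6981 = 117.1 kg
LOI: 65.68·0.3025 + 119.4·0.3276 + 131.6·0.2260 + 167.7·0.3019 + 192.7·0.4387 + 68.59·0.3168 = 245.6 kg
Glass mass = batch − LOI = 745.7 − 245.6 = 500.0 kg (matching Σ of the oxides)
oxide / glass × 100 gives the wt %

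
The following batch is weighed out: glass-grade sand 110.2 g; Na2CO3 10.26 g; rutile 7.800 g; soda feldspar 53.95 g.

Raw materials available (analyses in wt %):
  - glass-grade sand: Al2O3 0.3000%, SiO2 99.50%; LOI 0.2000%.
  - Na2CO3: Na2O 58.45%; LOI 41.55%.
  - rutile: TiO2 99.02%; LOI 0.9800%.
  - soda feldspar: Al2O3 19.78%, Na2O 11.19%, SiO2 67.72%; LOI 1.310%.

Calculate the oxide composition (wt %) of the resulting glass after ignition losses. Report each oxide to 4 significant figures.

Glass mass = 176.9 g (batch 182.2 − LOI 5.267).
Composition: Al2O3 6.218%, Na2O 6.801%, SiO2 82.62%, TiO2 4.365%

Values along the way appear with 4-significant-digit rounding within the worked lines — the whole derivation holds full precision all the way through; each reported result receives exactly one rounding; all derived quantities are rebuilt in exact precision (the totals, glass mass, the yield, ignition loss, four oxide percentages) from the weighed amounts at 176.9 g of glass, as written in problem or answer.
Oxide-by-oxide delivered mass:
  Al2O3: 110.2·0.003000 + 53.95·0.1978 = 11.00 g
  Na2O: 10.26·0.5845 + 53.95·0.1119 = 12.03 g
  SiO2: 110.2·0.9950 + 53.95·0.6772 = 146.2 g
  TiO2: 7.800·0.9902 = 7.724 g
LOI: 110.2·0.002000 + 10.26·0.4155 + 7.800·0.009800 + 53.95·0.01310 = 5.267 g
Glass = total batch minus LOI = 182.2 − 5.267 = 176.9 g (consistent with Σ oxide mass)
each wt % is 100 × oxide ÷ glass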